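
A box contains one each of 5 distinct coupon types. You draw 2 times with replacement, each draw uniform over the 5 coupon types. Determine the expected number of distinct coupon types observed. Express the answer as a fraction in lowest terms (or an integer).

Let Xⱼ=1 if type j appears at least once. P(Xⱼ=1) = 1 − ((5−1)/5)^2 = 9/25.
E[#distinct] = 5·9/25 = 9/5.

9/5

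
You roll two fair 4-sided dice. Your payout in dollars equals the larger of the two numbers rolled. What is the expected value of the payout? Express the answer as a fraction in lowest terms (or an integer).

Distribution of the larger of the two numbers rolled: 1 w.p. 1/16, 2 w.p. 3/16, 3 w.p. 5/16, 4 w.p. 7/16
E[payout] = (1/16)·1 + (3/16)·2 + (5/16)·3 + (7/16)·4 = 25/8

25/8 dollars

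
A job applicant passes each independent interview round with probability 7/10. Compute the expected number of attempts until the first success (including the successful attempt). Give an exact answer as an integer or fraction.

For a geometric distribution, E[trials] = 1/p = 1/(7/10) = 10/7.

10/7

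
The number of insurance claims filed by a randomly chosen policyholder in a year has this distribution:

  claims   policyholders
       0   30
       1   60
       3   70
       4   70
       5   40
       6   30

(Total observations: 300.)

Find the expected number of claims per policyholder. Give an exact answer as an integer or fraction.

31/10

Total = 300, so P(claims=0) = 30/300, etc.
E[X] = (1/10)·0 + (1/5)·1 + (7/30)·3 + (7/30)·4 + (2/15)·5 + (1/10)·6
     = 31/10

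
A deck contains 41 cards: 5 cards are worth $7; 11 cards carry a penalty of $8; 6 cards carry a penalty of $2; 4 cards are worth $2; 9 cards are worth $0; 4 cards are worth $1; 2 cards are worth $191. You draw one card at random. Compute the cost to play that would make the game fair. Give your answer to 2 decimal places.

E[payout] = (5/41)·7 + (11/41)·(-8) + (6/41)·(-2) + (4/41)·2 + (9/41)·0 + (4/41)·1 + (2/41)·191 = 329/41
Fair fee = E[payout] = 329/41 ≈ $8.02

$8.02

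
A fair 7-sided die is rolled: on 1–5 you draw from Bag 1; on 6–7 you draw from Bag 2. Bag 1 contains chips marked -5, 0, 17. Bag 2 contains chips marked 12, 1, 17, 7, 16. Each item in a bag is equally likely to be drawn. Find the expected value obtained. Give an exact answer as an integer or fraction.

206/35

E[X | Bag 1] = (-5 + 0 + 17)/3 = 4
E[X | Bag 2] = (12 + 1 + 17 + 7 + 16)/5 = 53/5
E[X] = (5/7)·4 + (2/7)·53/5 = 206/35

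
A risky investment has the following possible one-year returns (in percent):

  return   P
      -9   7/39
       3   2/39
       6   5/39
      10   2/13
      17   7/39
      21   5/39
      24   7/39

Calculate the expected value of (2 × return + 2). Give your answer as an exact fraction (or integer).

E[2x+2] = (7/39)·(-16) + (2/39)·8 + (5/39)·14 + (2/13)·22 + (7/39)·36 + (5/39)·44 + (7/39)·50
     = 928/39

928/39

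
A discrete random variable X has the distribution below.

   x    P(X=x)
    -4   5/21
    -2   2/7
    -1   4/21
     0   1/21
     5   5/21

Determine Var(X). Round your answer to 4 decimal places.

10.8209

E[X] = (5/21)·(-4) + (2/7)·(-2) + (4/21)·(-1) + (1/21)·0 + (5/21)·5 = -11/21
E[X²] = (5/21)·16 + (2/7)·4 + (4/21)·1 + (1/21)·0 + (5/21)·25 = 233/21
Var(X) = 233/21 − (-11/21)² = 4772/441 ≈ 10.8209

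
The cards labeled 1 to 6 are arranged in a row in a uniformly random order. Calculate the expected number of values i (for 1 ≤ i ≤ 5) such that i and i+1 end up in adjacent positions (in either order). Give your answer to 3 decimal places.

For each i ∈ {1,…,5}, let Xᵢ = 1 if i and i+1 are adjacent. P(Xᵢ=1) = 2·(6−1)!/6! = 2/6.
By linearity, E[ΣXᵢ] = (5)·(2/6) = 5/3.
≈ 1.667

1.667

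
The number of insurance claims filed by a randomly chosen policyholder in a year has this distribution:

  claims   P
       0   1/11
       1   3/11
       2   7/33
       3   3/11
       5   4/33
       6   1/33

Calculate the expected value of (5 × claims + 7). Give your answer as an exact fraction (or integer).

E[5x+7] = (1/11)·7 + (3/11)·12 + (7/33)·17 + (3/11)·22 + (4/33)·32 + (1/33)·37
     = 611/33

611/33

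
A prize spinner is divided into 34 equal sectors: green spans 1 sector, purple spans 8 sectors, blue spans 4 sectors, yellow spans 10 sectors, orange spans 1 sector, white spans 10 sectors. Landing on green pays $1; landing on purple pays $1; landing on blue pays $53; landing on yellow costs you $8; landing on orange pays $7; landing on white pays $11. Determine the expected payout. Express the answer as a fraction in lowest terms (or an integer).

E[payout] = (1/34)·1 + (8/34)·1 + (4/34)·53 + (10/34)·(-8) + (1/34)·7 + (10/34)·11 = 129/17

129/17 dollars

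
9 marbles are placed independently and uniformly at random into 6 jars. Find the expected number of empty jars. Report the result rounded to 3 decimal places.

Let Xⱼ=1 if jar j is empty. P(Xⱼ=1) = ((6-1)/6)^9 = 1953125/10077696.
By linearity, E[#empty] = 6·1953125/10077696 = 1953125/1679616.
≈ 1.163

1.163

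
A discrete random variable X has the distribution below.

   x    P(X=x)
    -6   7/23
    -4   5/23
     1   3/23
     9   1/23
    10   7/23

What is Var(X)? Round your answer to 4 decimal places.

E[X] = (7/23)·(-6) + (5/23)·(-4) + (3/23)·1 + (1/23)·9 + (7/23)·10 = 20/23
E[X²] = (7/23)·36 + (5/23)·16 + (3/23)·1 + (1/23)·81 + (7/23)·100 = 1116/23
Var(X) = 1116/23 − (20/23)² = 25268/529 ≈ 47.7656

47.7656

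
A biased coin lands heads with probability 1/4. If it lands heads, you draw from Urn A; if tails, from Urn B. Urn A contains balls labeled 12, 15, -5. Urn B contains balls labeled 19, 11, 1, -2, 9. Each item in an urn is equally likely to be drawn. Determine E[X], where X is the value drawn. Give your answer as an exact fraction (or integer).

E[X | Urn A] = (12 + 15 − 5)/3 = 22/3
E[X | Urn B] = (19 + 11 + 1 − 2 + 9)/5 = 38/5
E[X] = (1/4)·22/3 + (3/4)·38/5 = 113/15

113/15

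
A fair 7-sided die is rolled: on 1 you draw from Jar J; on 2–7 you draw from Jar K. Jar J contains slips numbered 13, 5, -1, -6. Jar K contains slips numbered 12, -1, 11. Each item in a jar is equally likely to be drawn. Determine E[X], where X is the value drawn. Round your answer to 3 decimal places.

6.679

E[X | Jar J] = (13 + 5 − 1 − 6)/4 = 11/4
E[X | Jar K] = (12 − 1 + 11)/3 = 22/3
E[X] = (1/7)·11/4 + (6/7)·22/3 = 187/28 ≈ 6.679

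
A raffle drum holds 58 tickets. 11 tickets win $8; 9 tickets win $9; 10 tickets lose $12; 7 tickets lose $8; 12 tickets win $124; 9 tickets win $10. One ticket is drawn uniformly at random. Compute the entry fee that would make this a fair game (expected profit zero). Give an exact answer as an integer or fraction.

1571/58 dollars

E[payout] = (11/58)·8 + (9/58)·9 + (10/58)·(-12) + (7/58)·(-8) + (12/58)·124 + (9/58)·10 = 1571/58
Fair fee = E[payout] = 1571/58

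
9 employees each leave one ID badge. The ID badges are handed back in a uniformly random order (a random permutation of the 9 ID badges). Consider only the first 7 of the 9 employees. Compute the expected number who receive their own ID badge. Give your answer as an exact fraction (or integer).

Let Xᵢ = 1 if person i gets their own ID badge. For each i, P(Xᵢ=1) = 1/9.
By linearity of expectation, E[X₁+…+X_7] = 7·(1/9) = 7/9.

7/9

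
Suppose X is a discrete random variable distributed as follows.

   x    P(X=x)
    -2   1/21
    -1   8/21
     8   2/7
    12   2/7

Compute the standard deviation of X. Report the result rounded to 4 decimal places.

E[X] = 110/21, E[X²] = 60
Var(X) = E[X²] − (E[X])² = 60 − 12100/441 = 14360/441
SD(X) = √(14360/441) ≈ 5.7063

5.7063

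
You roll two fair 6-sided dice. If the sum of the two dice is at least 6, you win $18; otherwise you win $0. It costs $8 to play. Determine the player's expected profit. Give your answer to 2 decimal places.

E[payout] = (5/18)·0 + (13/18)·18 = 13
Expected profit = 13 − 8 = 5 ≈ $5.00

$5.00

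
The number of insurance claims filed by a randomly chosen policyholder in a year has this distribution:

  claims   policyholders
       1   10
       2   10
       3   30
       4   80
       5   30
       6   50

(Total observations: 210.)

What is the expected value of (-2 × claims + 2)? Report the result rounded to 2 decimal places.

-6.48

Total = 210, so P(claims=1) = 10/210, etc.
E[-2x+2] = (1/21)·0 + (1/21)·(-2) + (1/7)·(-4) + (8/21)·(-6) + (1/7)·(-8) + (5/21)·(-10)
     = -136/21 ≈ -6.48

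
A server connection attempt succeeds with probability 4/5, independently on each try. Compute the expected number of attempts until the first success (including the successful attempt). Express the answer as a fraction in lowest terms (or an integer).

5/4

For a geometric distribution, E[trials] = 1/p = 1/(4/5) = 5/4.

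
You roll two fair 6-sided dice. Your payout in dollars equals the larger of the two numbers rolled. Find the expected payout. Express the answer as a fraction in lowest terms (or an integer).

Distribution of the larger of the two numbers rolled: 1 w.p. 1/36, 2 w.p. 1/12, 3 w.p. 5/36, 4 w.p. 7/36, 5 w.p. 1/4, 6 w.p. 11/36
E[payout] = (1/36)·1 + (1/12)·2 + (5/36)·3 + (7/36)·4 + (1/4)·5 + (11/36)·6 = 161/36

161/36 dollars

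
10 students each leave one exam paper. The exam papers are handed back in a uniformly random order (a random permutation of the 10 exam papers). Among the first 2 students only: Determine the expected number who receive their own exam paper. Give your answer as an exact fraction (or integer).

Let Xᵢ = 1 if person i gets their own exam paper. For each i, P(Xᵢ=1) = 1/10.
By linearity of expectation, E[X₁+…+X_2] = 2·(1/10) = 1/5.

1/5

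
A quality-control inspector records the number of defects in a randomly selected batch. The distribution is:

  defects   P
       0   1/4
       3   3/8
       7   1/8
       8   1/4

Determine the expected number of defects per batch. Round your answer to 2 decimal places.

E[X] = (1/4)·0 + (3/8)·3 + (1/8)·7 + (1/4)·8
     = 4 ≈ 4.00

4.00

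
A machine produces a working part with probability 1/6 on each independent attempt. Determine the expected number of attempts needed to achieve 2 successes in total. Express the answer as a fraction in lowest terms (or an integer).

12

By linearity (sum of 2 independent geometric waits), E[trials] = 2/p = 2/(1/6) = 12.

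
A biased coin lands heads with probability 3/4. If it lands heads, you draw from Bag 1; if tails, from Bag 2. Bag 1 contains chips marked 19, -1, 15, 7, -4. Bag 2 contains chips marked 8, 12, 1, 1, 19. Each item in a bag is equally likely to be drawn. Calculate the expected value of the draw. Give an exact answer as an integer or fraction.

149/20

E[X | Bag 1] = (19 − 1 + 15 + 7 − 4)/5 = 36/5
E[X | Bag 2] = (8 + 12 + 1 + 1 + 19)/5 = 41/5
E[X] = (3/4)·36/5 + (1/4)·41/5 = 149/20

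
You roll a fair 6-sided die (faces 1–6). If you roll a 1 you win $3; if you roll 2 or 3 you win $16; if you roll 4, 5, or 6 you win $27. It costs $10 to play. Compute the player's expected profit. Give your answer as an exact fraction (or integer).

E[payout] = (1/6)·3 + (1/3)·16 + (1/2)·27 = 58/3
Expected profit = 58/3 − 10 = 28/3

28/3 dollars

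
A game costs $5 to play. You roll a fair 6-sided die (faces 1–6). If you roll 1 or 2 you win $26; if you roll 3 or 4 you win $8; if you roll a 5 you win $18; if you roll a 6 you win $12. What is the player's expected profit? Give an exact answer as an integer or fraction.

E[payout] = (1/3)·8 + (1/6)·12 + (1/6)·18 + (1/3)·26 = 49/3
Expected profit = 49/3 − 5 = 34/3

34/3 dollars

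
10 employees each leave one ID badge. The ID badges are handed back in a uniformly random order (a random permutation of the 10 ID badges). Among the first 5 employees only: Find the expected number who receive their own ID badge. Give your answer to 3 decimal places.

Let Xᵢ = 1 if person i gets their own ID badge. For each i, P(Xᵢ=1) = 1/10.
By linearity of expectation, E[X₁+…+X_5] = 5·(1/10) = 1/2.
≈ 0.500

0.500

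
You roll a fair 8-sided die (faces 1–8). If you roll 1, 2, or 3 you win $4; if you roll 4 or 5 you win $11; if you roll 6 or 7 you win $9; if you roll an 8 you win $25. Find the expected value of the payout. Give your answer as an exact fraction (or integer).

E[payout] = (3/8)·4 + (1/4)·9 + (1/4)·11 + (1/8)·25 = 77/8

77/8 dollars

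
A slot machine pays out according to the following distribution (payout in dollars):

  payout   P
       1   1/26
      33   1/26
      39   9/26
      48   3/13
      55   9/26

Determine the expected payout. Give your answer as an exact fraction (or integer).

E[X] = (1/26)·1 + (1/26)·33 + (9/26)·39 + (3/13)·48 + (9/26)·55
     = 584/13

584/13 dollars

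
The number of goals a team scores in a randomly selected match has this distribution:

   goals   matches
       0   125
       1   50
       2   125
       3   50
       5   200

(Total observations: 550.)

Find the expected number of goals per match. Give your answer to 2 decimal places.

2.64

Total = 550, so P(goals=0) = 125/550, etc.
E[X] = (5/22)·0 + (1/11)·1 + (5/22)·2 + (1/11)·3 + (4/11)·5
     = 29/11 ≈ 2.64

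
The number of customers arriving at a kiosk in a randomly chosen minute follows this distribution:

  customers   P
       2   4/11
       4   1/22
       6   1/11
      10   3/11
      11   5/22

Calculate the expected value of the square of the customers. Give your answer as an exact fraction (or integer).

1325/22

E[X²] = (4/11)·4 + (1/22)·16 + (1/11)·36 + (3/11)·100 + (5/22)·121
     = 1325/22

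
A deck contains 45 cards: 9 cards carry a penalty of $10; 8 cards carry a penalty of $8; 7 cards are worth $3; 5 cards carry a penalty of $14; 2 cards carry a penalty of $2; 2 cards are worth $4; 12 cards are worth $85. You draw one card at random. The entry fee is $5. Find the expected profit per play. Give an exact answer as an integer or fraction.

596/45 dollars

E[payout] = (9/45)·(-10) + (8/45)·(-8) + (7/45)·3 + (5/45)·(-14) + (2/45)·(-2) + (2/45)·4 + (12/45)·85 = 821/45
Expected profit = 821/45 − 5 = 596/45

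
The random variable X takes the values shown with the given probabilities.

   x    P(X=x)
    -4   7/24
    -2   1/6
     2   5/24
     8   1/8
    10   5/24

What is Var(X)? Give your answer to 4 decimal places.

E[X] = (7/24)·(-4) + (1/6)·(-2) + (5/24)·2 + (1/8)·8 + (5/24)·10 = 2
E[X²] = (7/24)·16 + (1/6)·4 + (5/24)·4 + (1/8)·64 + (5/24)·100 = 35
Var(X) = 35 − (2)² = 31 ≈ 31.0000

31.0000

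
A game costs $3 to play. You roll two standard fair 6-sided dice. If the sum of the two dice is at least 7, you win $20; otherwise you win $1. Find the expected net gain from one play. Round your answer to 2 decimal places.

$9.08

E[payout] = (5/12)·1 + (7/12)·20 = 145/12
Expected profit = 145/12 − 3 = 109/12 ≈ $9.08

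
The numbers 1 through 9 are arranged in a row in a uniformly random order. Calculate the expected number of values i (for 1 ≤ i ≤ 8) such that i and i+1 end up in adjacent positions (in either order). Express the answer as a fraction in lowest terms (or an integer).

For each i ∈ {1,…,8}, let Xᵢ = 1 if i and i+1 are adjacent. P(Xᵢ=1) = 2·(9−1)!/9! = 2/9.
By linearity, E[ΣXᵢ] = (8)·(2/9) = 16/9.

16/9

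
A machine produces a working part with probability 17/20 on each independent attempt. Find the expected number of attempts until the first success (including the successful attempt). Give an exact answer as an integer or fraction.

20/17

For a geometric distribution, E[trials] = 1/p = 1/(17/20) = 20/17.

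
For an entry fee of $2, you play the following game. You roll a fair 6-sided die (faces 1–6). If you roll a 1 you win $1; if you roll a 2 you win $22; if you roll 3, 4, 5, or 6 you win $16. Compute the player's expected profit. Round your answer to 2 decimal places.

$12.50

E[payout] = (1/6)·1 + (2/3)·16 + (1/6)·22 = 29/2
Expected profit = 29/2 − 2 = 25/2 ≈ $12.50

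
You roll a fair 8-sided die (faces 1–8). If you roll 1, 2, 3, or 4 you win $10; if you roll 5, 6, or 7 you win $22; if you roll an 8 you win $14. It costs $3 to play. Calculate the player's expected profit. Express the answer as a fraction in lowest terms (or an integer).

E[payout] = (1/2)·10 + (1/8)·14 + (3/8)·22 = 15
Expected profit = 15 − 3 = 12

$12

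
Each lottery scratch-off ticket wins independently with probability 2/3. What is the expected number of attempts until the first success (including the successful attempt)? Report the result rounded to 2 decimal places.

For a geometric distribution, E[trials] = 1/p = 1/(2/3) = 3/2.
≈ 1.50

1.50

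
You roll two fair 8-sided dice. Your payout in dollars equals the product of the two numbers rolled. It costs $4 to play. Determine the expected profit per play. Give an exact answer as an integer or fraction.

Distribution of the product of the two numbers rolled: 1 w.p. 1/64, 2 w.p. 1/32, 3 w.p. 1/32, 4 w.p. 3/64, 5 w.p. 1/32, 6 w.p. 1/16, …
E[payout] = (1/64)·1 + (1/32)·2 + (1/32)·3 + (3/64)·4 + (1/32)·5 + (1/16)·6 + (1/32)·7 + (1/16)·8 + (1/64)·9 + (1/32)·10 + (1/16)·12 + (1/32)·14 + (1/32)·15 + (3/64)·16 + (1/32)·18 + (1/32)·20 + (1/32)·21 + (1/16)·24 + (1/64)·25 + (1/32)·28 + (1/32)·30 + (1/32)·32 + (1/32)·35 + (1/64)·36 + (1/32)·40 + (1/32)·42 + (1/32)·48 + (1/64)·49 + (1/32)·56 + (1/64)·64 = 81/4
Expected profit = 81/4 − 4 = 65/4

65/4 dollars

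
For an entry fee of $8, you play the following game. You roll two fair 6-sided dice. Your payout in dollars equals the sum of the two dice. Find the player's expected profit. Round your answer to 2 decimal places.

Distribution of the sum of the two dice: 2 w.p. 1/36, 3 w.p. 1/18, 4 w.p. 1/12, 5 w.p. 1/9, 6 w.p. 5/36, 7 w.p. 1/6, …
E[payout] = (1/36)·2 + (1/18)·3 + (1/12)·4 + (1/9)·5 + (5/36)·6 + (1/6)·7 + (5/36)·8 + (1/9)·9 + (1/12)·10 + (1/18)·11 + (1/36)·12 = 7
Expected profit = 7 − 8 = -1 ≈ -$1.00

-$1.00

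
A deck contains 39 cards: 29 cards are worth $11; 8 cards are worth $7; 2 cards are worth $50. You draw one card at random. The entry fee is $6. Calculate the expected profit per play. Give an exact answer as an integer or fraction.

241/39 dollars

E[payout] = (29/39)·11 + (8/39)·7 + (2/39)·50 = 475/39
Expected profit = 475/39 − 6 = 241/39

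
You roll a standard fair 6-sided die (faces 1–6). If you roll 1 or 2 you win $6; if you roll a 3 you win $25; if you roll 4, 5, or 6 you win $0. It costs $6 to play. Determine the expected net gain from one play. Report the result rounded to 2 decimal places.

E[payout] = (1/2)·0 + (1/3)·6 + (1/6)·25 = 37/6
Expected profit = 37/6 − 6 = 1/6 ≈ $0.17

$0.17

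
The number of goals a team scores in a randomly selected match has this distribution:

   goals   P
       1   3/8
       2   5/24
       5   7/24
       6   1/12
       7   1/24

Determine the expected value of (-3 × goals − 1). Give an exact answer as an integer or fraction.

E[-3x-1] = (3/8)·(-4) + (5/24)·(-7) + (7/24)·(-16) + (1/12)·(-19) + (1/24)·(-22)
     = -81/8

-81/8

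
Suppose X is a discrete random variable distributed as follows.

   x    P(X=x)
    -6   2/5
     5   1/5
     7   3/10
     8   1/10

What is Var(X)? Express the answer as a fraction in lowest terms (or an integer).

E[X] = (2/5)·(-6) + (1/5)·5 + (3/10)·7 + (1/10)·8 = 3/2
E[X²] = (2/5)·36 + (1/5)·25 + (3/10)·49 + (1/10)·64 = 81/2
Var(X) = 81/2 − (3/2)² = 153/4

153/4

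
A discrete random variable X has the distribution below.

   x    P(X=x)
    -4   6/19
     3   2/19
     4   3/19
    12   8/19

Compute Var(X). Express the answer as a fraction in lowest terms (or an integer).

E[X] = (6/19)·(-4) + (2/19)·3 + (3/19)·4 + (8/19)·12 = 90/19
E[X²] = (6/19)·16 + (2/19)·9 + (3/19)·16 + (8/19)·144 = 1314/19
Var(X) = 1314/19 − (90/19)² = 16866/361

16866/361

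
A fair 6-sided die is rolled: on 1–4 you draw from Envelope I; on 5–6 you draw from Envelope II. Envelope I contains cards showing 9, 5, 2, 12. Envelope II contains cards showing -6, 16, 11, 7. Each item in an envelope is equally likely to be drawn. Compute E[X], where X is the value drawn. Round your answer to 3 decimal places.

E[X | Envelope I] = (9 + 5 + 2 + 12)/4 = 7
E[X | Envelope II] = (-6 + 16 + 11 + 7)/4 = 7
E[X] = (2/3)·7 + (1/3)·7 = 7 ≈ 7.000

7.000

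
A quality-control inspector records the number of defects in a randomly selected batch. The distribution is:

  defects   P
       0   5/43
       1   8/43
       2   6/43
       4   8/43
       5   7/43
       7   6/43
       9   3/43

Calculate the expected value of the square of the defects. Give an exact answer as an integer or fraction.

872/43

E[X²] = (5/43)·0 + (8/43)·1 + (6/43)·4 + (8/43)·16 + (7/43)·25 + (6/43)·49 + (3/43)·81
     = 872/43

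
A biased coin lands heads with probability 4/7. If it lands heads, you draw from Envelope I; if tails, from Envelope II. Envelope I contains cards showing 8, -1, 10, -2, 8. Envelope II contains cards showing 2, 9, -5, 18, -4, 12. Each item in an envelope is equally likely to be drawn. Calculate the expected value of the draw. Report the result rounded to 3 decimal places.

E[X | Envelope I] = (8 − 1 + 10 − 2 + 8)/5 = 23/5
E[X | Envelope II] = (2 + 9 − 5 + 18 − 4 + 12)/6 = 16/3
E[X] = (4/7)·23/5 + (3/7)·16/3 = 172/35 ≈ 4.914

4.914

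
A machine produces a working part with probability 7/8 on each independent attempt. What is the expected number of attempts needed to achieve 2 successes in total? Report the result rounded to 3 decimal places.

By linearity (sum of 2 independent geometric waits), E[trials] = 2/p = 2/(7/8) = 16/7.
≈ 2.286

2.286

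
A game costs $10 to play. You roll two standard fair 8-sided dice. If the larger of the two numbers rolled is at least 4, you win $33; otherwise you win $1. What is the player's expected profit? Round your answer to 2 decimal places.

E[payout] = (9/64)·1 + (55/64)·33 = 57/2
Expected profit = 57/2 − 10 = 37/2 ≈ $18.50

$18.50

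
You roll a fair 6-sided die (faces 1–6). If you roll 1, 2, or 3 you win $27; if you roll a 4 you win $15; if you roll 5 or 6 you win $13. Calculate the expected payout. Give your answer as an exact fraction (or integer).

E[payout] = (1/3)·13 + (1/6)·15 + (1/2)·27 = 61/3

61/3 dollars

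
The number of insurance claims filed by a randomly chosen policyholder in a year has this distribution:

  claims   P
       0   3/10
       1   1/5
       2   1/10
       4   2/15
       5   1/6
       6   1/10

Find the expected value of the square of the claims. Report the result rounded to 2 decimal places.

10.50

E[X²] = (3/10)·0 + (1/5)·1 + (1/10)·4 + (2/15)·16 + (1/6)·25 + (1/10)·36
     = 21/2 ≈ 10.50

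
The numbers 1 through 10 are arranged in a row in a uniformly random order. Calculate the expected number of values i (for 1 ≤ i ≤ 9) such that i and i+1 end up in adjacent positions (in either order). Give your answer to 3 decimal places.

For each i ∈ {1,…,9}, let Xᵢ = 1 if i and i+1 are adjacent. P(Xᵢ=1) = 2·(10−1)!/10! = 2/10.
By linearity, E[ΣXᵢ] = (9)·(2/10) = 9/5.
≈ 1.800

1.800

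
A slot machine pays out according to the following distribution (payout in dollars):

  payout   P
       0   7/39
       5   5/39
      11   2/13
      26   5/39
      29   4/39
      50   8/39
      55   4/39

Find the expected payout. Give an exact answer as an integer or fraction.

E[X] = (7/39)·0 + (5/39)·5 + (2/13)·11 + (5/39)·26 + (4/39)·29 + (8/39)·50 + (4/39)·55
     = 319/13

319/13 dollars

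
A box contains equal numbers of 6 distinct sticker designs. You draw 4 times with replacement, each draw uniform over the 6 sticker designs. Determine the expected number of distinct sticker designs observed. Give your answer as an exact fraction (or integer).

Let Xⱼ=1 if type j appears at least once. P(Xⱼ=1) = 1 − ((6−1)/6)^4 = 671/1296.
E[#distinct] = 6·671/1296 = 671/216.

671/216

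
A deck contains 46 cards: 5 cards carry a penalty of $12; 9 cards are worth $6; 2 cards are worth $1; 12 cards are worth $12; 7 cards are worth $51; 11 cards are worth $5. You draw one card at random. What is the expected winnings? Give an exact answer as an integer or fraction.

$12

E[payout] = (5/46)·(-12) + (9/46)·6 + (2/46)·1 + (12/46)·12 + (7/46)·51 + (11/46)·5 = 12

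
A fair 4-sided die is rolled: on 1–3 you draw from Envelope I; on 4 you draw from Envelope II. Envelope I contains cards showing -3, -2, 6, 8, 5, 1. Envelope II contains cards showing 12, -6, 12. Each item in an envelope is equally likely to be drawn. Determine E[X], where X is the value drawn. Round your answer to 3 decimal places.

3.375

E[X | Envelope I] = (-3 − 2 + 6 + 8 + 5 + 1)/6 = 5/2
E[X | Envelope II] = (12 − 6 + 12)/3 = 6
E[X] = (3/4)·5/2 + (1/4)·6 = 27/8 ≈ 3.375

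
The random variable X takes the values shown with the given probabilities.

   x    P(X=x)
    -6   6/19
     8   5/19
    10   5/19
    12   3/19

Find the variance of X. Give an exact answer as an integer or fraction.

19792/361

E[X] = (6/19)·(-6) + (5/19)·8 + (5/19)·10 + (3/19)·12 = 90/19
E[X²] = (6/19)·36 + (5/19)·64 + (5/19)·100 + (3/19)·144 = 1468/19
Var(X) = 1468/19 − (90/19)² = 19792/361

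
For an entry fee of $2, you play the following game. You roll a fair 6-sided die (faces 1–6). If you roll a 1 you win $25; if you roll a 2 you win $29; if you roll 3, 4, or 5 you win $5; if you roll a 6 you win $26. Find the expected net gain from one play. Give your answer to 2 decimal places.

E[payout] = (1/2)·5 + (1/6)·25 + (1/6)·26 + (1/6)·29 = 95/6
Expected profit = 95/6 − 2 = 83/6 ≈ $13.83

$13.83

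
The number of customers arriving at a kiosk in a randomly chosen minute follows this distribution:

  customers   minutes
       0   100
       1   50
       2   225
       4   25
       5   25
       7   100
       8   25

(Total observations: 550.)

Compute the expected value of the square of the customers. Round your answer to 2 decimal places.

Total = 550, so P(customers=0) = 100/550, etc.
E[X²] = (2/11)·0 + (1/11)·1 + (9/22)·4 + (1/22)·16 + (1/22)·25 + (2/11)·49 + (1/22)·64
     = 339/22 ≈ 15.41

15.41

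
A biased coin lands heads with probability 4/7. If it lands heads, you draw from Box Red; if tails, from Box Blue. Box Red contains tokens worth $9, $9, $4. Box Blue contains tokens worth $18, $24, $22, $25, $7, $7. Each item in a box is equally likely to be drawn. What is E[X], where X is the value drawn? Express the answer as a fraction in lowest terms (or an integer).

E[X | Box Red] = (9 + 9 + 4)/3 = 22/3
E[X | Box Blue] = (18 + 24 + 22 + 25 + 7 + 7)/6 = 103/6
E[X] = (4/7)·22/3 + (3/7)·103/6 = 485/42

485/42 dollars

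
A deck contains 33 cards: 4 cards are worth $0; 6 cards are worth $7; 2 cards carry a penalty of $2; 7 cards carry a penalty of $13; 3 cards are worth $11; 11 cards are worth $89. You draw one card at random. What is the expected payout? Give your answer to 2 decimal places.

$29.06

E[payout] = (4/33)·0 + (6/33)·7 + (2/33)·(-2) + (7/33)·(-13) + (3/33)·11 + (11/33)·89 = 959/33
≈ $29.06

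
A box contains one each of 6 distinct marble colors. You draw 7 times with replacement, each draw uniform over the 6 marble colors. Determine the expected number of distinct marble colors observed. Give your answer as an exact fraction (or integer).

Let Xⱼ=1 if type j appears at least once. P(Xⱼ=1) = 1 − ((6−1)/6)^7 = 201811/279936.
E[#distinct] = 6·201811/279936 = 201811/46656.

201811/46656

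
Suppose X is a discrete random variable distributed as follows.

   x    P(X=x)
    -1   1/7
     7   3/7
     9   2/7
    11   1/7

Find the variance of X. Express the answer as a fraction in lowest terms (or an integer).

E[X] = (1/7)·(-1) + (3/7)·7 + (2/7)·9 + (1/7)·11 = 7
E[X²] = (1/7)·1 + (3/7)·49 + (2/7)·81 + (1/7)·121 = 431/7
Var(X) = 431/7 − (7)² = 88/7

88/7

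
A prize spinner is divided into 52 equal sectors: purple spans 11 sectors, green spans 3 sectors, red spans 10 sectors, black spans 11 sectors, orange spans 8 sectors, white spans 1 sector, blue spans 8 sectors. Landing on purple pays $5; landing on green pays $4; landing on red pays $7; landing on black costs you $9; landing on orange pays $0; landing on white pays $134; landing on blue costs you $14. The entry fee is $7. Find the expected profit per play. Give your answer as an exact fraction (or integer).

-76/13 dollars

E[payout] = (11/52)·5 + (3/52)·4 + (10/52)·7 + (11/52)·(-9) + (8/52)·0 + (1/52)·134 + (8/52)·(-14) = 15/13
Expected profit = 15/13 − 7 = -76/13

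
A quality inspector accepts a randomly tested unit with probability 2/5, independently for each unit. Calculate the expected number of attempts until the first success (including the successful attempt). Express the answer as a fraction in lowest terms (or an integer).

For a geometric distribution, E[trials] = 1/p = 1/(2/5) = 5/2.

5/2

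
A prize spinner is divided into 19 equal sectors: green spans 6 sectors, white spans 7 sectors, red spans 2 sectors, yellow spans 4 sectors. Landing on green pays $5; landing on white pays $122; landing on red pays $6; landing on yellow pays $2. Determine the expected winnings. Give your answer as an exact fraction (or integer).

904/19 dollars

E[payout] = (6/19)·5 + (7/19)·122 + (2/19)·6 + (4/19)·2 = 904/19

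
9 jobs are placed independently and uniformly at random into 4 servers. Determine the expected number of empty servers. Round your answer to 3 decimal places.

0.300

Let Xⱼ=1 if server j is empty. P(Xⱼ=1) = ((4-1)/4)^9 = 19683/262144.
By linearity, E[#empty] = 4·19683/262144 = 19683/65536.
≈ 0.300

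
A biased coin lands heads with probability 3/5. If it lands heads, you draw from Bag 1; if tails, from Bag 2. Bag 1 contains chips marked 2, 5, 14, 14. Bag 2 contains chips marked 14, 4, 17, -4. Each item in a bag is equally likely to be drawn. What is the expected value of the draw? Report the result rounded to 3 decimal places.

8.350

E[X | Bag 1] = (2 + 5 + 14 + 14)/4 = 35/4
E[X | Bag 2] = (14 + 4 + 17 − 4)/4 = 31/4
E[X] = (3/5)·35/4 + (2/5)·31/4 = 167/20 ≈ 8.350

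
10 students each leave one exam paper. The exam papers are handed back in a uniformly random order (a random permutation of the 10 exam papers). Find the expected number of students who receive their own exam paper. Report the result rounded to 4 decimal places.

Let Xᵢ = 1 if person i gets their own exam paper. For each i, P(Xᵢ=1) = 1/10.
By linearity of expectation, E[X₁+…+X_10] = 10·(1/10) = 1.
≈ 1.0000

1.0000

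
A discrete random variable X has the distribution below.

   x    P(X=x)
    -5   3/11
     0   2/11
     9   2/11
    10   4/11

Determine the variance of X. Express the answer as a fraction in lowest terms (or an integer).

E[X] = (3/11)·(-5) + (2/11)·0 + (2/11)·9 + (4/11)·10 = 43/11
E[X²] = (3/11)·25 + (2/11)·0 + (2/11)·81 + (4/11)·100 = 637/11
Var(X) = 637/11 − (43/11)² = 5158/121

5158/121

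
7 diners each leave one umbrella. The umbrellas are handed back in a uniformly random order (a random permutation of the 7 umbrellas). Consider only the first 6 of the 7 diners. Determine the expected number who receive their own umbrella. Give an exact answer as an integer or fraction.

Let Xᵢ = 1 if person i gets their own umbrella. For each i, P(Xᵢ=1) = 1/7.
By linearity of expectation, E[X₁+…+X_6] = 6·(1/7) = 6/7.

6/7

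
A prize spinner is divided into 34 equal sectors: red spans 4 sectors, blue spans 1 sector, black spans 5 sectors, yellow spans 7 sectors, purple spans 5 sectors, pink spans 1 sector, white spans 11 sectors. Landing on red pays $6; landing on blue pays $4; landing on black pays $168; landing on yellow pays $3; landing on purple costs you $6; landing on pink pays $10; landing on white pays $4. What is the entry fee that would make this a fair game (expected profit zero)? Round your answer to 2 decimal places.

E[payout] = (4/34)·6 + (1/34)·4 + (5/34)·168 + (7/34)·3 + (5/34)·(-6) + (1/34)·10 + (11/34)·4 = 913/34
Fair fee = E[payout] = 913/34 ≈ $26.85

$26.85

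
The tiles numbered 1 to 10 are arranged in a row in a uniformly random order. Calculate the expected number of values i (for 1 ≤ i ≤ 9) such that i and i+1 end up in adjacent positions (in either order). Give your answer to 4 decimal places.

1.8000

For each i ∈ {1,…,9}, let Xᵢ = 1 if i and i+1 are adjacent. P(Xᵢ=1) = 2·(10−1)!/10! = 2/10.
By linearity, E[ΣXᵢ] = (9)·(2/10) = 9/5.
≈ 1.8000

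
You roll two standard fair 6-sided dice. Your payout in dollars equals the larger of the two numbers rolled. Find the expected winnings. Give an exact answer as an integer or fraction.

161/36 dollars

Distribution of the larger of the two numbers rolled: 1 w.p. 1/36, 2 w.p. 1/12, 3 w.p. 5/36, 4 w.p. 7/36, 5 w.p. 1/4, 6 w.p. 11/36
E[payout] = (1/36)·1 + (1/12)·2 + (5/36)·3 + (7/36)·4 + (1/4)·5 + (11/36)·6 = 161/36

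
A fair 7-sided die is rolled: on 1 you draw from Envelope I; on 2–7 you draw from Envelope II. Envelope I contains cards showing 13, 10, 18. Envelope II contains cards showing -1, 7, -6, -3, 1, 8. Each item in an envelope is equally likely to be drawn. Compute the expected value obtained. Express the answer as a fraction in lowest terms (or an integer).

59/21

E[X | Envelope I] = (13 + 10 + 18)/3 = 41/3
E[X | Envelope II] = (-1 + 7 − 6 − 3 + 1 + 8)/6 = 1
E[X] = (1/7)·41/3 + (6/7)·1 = 59/21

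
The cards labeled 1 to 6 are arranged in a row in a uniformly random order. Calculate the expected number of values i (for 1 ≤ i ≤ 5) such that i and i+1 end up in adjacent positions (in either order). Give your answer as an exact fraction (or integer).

For each i ∈ {1,…,5}, let Xᵢ = 1 if i and i+1 are adjacent. P(Xᵢ=1) = 2·(6−1)!/6! = 2/6.
By linearity, E[ΣXᵢ] = (5)·(2/6) = 5/3.

5/3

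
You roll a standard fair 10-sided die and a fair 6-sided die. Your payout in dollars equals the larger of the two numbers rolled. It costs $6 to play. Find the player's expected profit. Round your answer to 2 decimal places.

$0.08

Distribution of the larger of the two numbers rolled: 1 w.p. 1/60, 2 w.p. 1/20, 3 w.p. 1/12, 4 w.p. 7/60, 5 w.p. 3/20, 6 w.p. 11/60, …
E[payout] = (1/60)·1 + (1/20)·2 + (1/12)·3 + (7/60)·4 + (3/20)·5 + (11/60)·6 + (1/10)·7 + (1/10)·8 + (1/10)·9 + (1/10)·10 = 73/12
Expected profit = 73/12 − 6 = 1/12 ≈ $0.08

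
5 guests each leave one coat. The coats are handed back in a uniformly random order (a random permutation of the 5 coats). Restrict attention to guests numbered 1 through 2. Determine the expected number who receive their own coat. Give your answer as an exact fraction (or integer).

2/5

Let Xᵢ = 1 if person i gets their own coat. For each i, P(Xᵢ=1) = 1/5.
By linearity of expectation, E[X₁+…+X_2] = 2·(1/5) = 2/5.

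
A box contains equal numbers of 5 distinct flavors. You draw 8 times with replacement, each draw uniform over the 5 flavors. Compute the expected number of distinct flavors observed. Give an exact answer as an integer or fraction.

Let Xⱼ=1 if type j appears at least once. P(Xⱼ=1) = 1 − ((5−1)/5)^8 = 325089/390625.
E[#distinct] = 5·325089/390625 = 325089/78125.

325089/78125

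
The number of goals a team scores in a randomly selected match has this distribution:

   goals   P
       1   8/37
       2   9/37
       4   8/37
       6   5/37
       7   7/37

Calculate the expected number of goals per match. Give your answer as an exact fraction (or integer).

137/37

E[X] = (8/37)·1 + (9/37)·2 + (8/37)·4 + (5/37)·6 + (7/37)·7
     = 137/37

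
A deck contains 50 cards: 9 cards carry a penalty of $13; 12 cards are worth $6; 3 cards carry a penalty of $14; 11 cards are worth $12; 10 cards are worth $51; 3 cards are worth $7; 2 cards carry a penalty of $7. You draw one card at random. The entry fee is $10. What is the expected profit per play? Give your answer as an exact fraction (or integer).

E[payout] = (9/50)·(-13) + (12/50)·6 + (3/50)·(-14) + (11/50)·12 + (10/50)·51 + (3/50)·7 + (2/50)·(-7) = 281/25
Expected profit = 281/25 − 10 = 31/25

31/25 dollars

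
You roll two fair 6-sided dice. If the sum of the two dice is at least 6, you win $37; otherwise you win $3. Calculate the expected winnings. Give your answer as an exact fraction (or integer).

248/9 dollars

E[payout] = (5/18)·3 + (13/18)·37 = 248/9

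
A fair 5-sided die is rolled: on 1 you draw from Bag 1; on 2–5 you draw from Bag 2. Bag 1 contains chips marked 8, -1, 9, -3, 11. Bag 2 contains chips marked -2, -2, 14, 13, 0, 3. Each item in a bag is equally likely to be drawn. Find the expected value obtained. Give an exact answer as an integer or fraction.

332/75

E[X | Bag 1] = (8 − 1 + 9 − 3 + 11)/5 = 24/5
E[X | Bag 2] = (-2 − 2 + 14 + 13 + 0 + 3)/6 = 13/3
E[X] = (1/5)·24/5 + (4/5)·13/3 = 332/75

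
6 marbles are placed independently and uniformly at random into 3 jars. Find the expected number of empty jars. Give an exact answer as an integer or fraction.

64/243

Let Xⱼ=1 if jar j is empty. P(Xⱼ=1) = ((3-1)/3)^6 = 64/729.
By linearity, E[#empty] = 3·64/729 = 64/243.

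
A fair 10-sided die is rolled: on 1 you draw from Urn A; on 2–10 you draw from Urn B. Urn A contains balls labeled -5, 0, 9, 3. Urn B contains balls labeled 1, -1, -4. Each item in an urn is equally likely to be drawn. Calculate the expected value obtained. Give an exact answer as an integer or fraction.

E[X | Urn A] = (-5 + 0 + 9 + 3)/4 = 7/4
E[X | Urn B] = (1 − 1 − 4)/3 = -4/3
E[X] = (1/10)·7/4 + (9/10)·(-4/3) = -41/40

-41/40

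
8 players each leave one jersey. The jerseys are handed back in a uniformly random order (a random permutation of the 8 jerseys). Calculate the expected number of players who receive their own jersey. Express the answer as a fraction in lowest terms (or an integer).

1

Let Xᵢ = 1 if person i gets their own jersey. For each i, P(Xᵢ=1) = 1/8.
By linearity of expectation, E[X₁+…+X_8] = 8·(1/8) = 1.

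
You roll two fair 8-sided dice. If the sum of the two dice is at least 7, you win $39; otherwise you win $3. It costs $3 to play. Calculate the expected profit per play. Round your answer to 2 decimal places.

E[payout] = (15/64)·3 + (49/64)·39 = 489/16
Expected profit = 489/16 − 3 = 441/16 ≈ $27.56

$27.56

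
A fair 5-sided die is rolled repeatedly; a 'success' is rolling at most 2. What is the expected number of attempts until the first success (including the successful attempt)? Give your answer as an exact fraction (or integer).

For a geometric distribution, E[trials] = 1/p = 1/(2/5) = 5/2.

5/2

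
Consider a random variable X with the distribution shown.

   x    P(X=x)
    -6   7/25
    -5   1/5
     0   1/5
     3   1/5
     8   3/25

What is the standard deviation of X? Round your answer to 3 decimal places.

4.828

E[X] = -28/25, E[X²] = 614/25
Var(X) = E[X²] − (E[X])² = 614/25 − 784/625 = 14566/625
SD(X) = √(14566/625) ≈ 4.828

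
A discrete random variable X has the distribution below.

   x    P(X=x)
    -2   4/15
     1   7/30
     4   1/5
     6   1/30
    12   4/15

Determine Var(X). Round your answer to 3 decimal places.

28.890

E[X] = (4/15)·(-2) + (7/30)·1 + (1/5)·4 + (1/30)·6 + (4/15)·12 = 39/10
E[X²] = (4/15)·4 + (7/30)·1 + (1/5)·16 + (1/30)·36 + (4/15)·144 = 441/10
Var(X) = 441/10 − (39/10)² = 2889/100 ≈ 28.890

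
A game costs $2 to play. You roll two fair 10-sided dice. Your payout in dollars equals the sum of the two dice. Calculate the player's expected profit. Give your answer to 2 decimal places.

Distribution of the sum of the two dice: 2 w.p. 1/100, 3 w.p. 1/50, 4 w.p. 3/100, 5 w.p. 1/25, 6 w.p. 1/20, 7 w.p. 3/50, …
E[payout] = (1/100)·2 + (1/50)·3 + (3/100)·4 + (1/25)·5 + (1/20)·6 + (3/50)·7 + (7/100)·8 + (2/25)·9 + (9/100)·10 + (1/10)·11 + (9/100)·12 + (2/25)·13 + (7/100)·14 + (3/50)·15 + (1/20)·16 + (1/25)·17 + (3/100)·18 + (1/50)·19 + (1/100)·20 = 11
Expected profit = 11 − 2 = 9 ≈ $9.00

$9.00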